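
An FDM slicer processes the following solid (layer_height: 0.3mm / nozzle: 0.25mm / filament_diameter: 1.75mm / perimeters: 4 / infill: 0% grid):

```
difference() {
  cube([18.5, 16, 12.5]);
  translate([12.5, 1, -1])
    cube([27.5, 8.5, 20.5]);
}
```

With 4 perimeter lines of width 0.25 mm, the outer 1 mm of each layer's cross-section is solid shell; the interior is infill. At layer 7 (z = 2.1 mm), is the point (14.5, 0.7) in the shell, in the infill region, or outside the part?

shell

At z = 2.1 mm: the cube (footprint 18.5×16) is included at this height; the cube at (12.5, 1) (footprint 27.5×8.5) is included at this height; Taking the first minus the rest: starting from the 18.5×16 cube, the 27.5×8.5 cube at (12.5, 1) partially overlaps it — only the 51.00 mm² overlap (of its 233.75 mm²) is removed, clipping the outline — 1 connected region. Overall, the cross-section is a single solid region. The nearest boundary edge runs (12.50, 1.00)→(18.50, 1.00); distance from the point to it = 0.30 mm. The point is inside the cross-section, 0.30 mm from the nearest boundary — within the 1 mm shell band (4 × 0.25).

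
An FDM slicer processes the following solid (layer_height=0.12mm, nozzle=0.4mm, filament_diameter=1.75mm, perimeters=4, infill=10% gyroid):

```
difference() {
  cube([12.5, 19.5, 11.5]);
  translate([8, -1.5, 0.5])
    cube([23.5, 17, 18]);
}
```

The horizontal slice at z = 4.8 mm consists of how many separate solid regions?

At z = 4.8 mm: the cube (footprint 12.5×19.5) is included at this height; the 23.5×17 cube at (8, -1.5) contributes its full rectangle; After the difference (first − rest): starting from the 12.5×19.5 cube, the 23.5×17 cube at (8, -1.5) partially overlaps it — only the 69.75 mm² overlap (of its 399.50 mm²) is removed, clipping the outline — 1 connected region. The result has 1 disconnected region.

1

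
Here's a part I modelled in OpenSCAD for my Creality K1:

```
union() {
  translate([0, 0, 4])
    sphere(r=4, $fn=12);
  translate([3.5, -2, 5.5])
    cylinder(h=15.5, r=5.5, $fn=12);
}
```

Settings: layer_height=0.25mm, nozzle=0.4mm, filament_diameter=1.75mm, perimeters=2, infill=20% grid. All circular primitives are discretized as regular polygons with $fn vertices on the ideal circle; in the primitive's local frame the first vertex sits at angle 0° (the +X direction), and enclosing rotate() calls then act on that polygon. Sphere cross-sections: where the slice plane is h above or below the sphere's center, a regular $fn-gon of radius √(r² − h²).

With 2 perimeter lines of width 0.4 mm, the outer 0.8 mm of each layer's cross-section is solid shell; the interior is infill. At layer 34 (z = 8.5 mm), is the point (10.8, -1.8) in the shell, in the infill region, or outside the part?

At z = 8.5 mm: the sphere does not reach this height (|z−center|=4.500 > r=4); the r=5.5 cylinder at (3.5, -2) contributes a regular 12-gon of circumradius 5.5; Taking the union: only the r=5.5 cylinder at (3.5, -2) is present, so the union is just that shape — 1 connected region. Overall, the cross-section is a single solid region. The nearest boundary edge runs (9.00, -2.00)→(8.26, 0.75); distance from the point to it = 1.81 mm. The point is not inside any of the regions above, so it lies outside the cross-section (1.81 mm from the nearest boundary).

outside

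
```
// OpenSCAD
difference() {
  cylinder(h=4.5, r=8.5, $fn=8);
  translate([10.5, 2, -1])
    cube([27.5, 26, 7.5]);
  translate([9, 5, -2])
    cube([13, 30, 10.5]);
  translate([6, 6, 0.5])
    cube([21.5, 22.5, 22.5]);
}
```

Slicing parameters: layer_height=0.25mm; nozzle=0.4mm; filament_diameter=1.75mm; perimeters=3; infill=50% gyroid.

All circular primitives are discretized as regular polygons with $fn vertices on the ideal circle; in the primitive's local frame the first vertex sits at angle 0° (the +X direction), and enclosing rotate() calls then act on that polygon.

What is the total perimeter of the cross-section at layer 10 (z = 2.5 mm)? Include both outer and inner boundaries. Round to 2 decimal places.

52.05 mm

At z = 2.5 mm: the r=8.5 cylinder gives a regular 8-gon of circumradius 8.5 (constant along its height) (perimeter = 2·8·8.500·sin(180°/8) = 52.04 mm); the cube at (10.5, 2) (footprint 27.5×26) is included at this height (perimeter 107.00 mm); the 13×30 cube at (9, 5) contributes its full rectangle (perimeter 86.00 mm); the cube at (6, 6) (footprint 21.5×22.5) is included at this height (perimeter 88.00 mm); Taking the first minus the rest: starting from the r=8.5 cylinder, the 27.5×26 cube at (10.5, 2) misses the remaining region (no effect); the 13×30 cube at (9, 5) misses the remaining region (no effect); the 21.5×22.5 cube at (6, 6) partially overlaps it — only the 0.00 mm² overlap (of its 483.75 mm²) is removed, clipping the outline — boundary = 52.05 mm. Overall, the cross-section is a single solid region. Total boundary length (outer) = 52.05 mm.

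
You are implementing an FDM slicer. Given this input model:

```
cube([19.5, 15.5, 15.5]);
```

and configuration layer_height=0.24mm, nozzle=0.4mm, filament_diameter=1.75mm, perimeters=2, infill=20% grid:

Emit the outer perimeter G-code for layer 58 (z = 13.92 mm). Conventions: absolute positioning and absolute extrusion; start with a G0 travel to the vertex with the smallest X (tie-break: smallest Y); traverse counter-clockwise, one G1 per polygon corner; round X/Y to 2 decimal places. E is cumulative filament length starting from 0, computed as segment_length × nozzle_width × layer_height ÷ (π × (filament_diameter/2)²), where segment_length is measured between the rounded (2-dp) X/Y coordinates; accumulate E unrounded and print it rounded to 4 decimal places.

At z = 13.92 mm: the 19.5×15.5 cube contributes its full rectangle. The outline is a single polygon with 4 vertices. Extrusion per mm of travel: 0.4 × 0.24 / (π × 0.875²) = 0.039912. Accumulating E over each segment gives final E = 2.7939.

G0 X0.00 Y0.00 Z13.92
G1 X19.50 Y0.00 E0.7783
G1 X19.50 Y15.50 E1.3969
G1 X0.00 Y15.50 E2.1752
G1 X0.00 Y0.00 E2.7939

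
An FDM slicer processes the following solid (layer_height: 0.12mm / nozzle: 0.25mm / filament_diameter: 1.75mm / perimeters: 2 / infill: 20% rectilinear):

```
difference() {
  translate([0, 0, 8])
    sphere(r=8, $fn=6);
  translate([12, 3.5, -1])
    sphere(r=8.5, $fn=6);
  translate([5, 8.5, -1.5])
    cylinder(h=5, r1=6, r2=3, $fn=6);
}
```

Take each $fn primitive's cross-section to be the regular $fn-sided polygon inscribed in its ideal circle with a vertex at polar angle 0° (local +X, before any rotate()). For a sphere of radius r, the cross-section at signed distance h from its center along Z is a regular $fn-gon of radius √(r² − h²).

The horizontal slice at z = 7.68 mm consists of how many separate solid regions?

At z = 7.68 mm: the sphere: section is a regular 6-gon, circumradius = √(r²−h²) = √(8²−0.32²) = 7.994; the sphere at (12, 3.5) is not intersected at this z (|z−center|=8.680 > r=8.5); the cone at (5, 8.5) is not intersected at this z (z outside [-1.5, 3.5]); After the difference (first − rest): none of the subtracted shapes is present at this height, so the r=8 sphere is unchanged — 1 connected region. The result has 1 disconnected region.

1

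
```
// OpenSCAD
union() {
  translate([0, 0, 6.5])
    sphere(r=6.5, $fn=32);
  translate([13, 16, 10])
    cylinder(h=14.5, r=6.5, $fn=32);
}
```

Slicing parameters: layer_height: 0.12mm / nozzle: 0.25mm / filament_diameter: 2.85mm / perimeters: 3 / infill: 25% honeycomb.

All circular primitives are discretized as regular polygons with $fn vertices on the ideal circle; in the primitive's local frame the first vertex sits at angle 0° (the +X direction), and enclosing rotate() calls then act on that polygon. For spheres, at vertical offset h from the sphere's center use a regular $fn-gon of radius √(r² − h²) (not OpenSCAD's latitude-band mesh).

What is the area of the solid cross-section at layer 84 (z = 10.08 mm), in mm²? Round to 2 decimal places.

223.76 mm²

At z = 10.08 mm: the r=6.5 sphere slices to a regular 32-gon of circumradius 5.425 (√(r²−h²) with h=3.58 from center) (area = (32/2)·5.425²·sin(360°/32) = 91.88 mm²); the r=6.5 cylinder at (13, 16) contributes a regular 32-gon of circumradius 6.5 (area = (32/2)·6.500²·sin(360°/32) = 131.88 mm²); Merging all regions: the 2 present regions are separate (no shared area or edge), so areas and boundary lengths simply add and each stays a separate island — area = 223.76 mm². Overall, the cross-section has 2 separate islands. Net area = 223.76 mm².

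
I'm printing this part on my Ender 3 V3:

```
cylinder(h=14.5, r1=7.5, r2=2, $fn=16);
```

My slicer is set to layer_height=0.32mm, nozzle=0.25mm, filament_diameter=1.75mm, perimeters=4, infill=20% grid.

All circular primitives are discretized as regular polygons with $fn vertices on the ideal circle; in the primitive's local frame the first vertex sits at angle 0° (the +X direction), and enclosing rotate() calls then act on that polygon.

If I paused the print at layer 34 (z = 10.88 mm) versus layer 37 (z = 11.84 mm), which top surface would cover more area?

layer 34 (z = 10.88 mm)

Layer 34 (z = 10.88): the cone: at t=0.750 of its height the radius interpolates to r₁+(r₂−r₁)t = 3.373, giving a regular 16-gon of that circumradius (area = (16/2)·3.373²·sin(360°/16) = 34.83 mm²). So its area = 34.83 mm². Layer 37 (z = 11.84): the cone contributes a regular 16-gon of circumradius 3.009 (interpolated between r1=7.5 and r2=2 at t=0.817) (area = (16/2)·3.009²·sin(360°/16) = 27.72 mm²). So its area = 27.72 mm². Layer 34 is larger (34.83 vs 27.72 mm²).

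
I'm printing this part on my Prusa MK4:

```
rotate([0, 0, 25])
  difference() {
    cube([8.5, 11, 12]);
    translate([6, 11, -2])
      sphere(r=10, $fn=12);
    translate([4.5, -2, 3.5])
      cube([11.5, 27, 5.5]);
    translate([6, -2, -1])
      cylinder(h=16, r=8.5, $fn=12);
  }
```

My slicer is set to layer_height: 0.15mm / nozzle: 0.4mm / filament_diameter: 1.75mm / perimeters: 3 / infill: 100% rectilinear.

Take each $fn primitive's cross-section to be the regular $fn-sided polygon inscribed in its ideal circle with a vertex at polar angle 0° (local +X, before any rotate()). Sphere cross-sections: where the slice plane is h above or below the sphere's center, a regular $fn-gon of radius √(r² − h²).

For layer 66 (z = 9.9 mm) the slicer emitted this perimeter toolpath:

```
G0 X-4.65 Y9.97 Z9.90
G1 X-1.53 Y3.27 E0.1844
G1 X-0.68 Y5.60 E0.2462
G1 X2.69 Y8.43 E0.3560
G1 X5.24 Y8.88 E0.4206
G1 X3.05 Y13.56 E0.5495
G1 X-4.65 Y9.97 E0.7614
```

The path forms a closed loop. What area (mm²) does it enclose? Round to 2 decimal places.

45.03 mm²

Apply the shoelace formula to the sequence of (X, Y) vertices; enclosed area = 45.03 mm².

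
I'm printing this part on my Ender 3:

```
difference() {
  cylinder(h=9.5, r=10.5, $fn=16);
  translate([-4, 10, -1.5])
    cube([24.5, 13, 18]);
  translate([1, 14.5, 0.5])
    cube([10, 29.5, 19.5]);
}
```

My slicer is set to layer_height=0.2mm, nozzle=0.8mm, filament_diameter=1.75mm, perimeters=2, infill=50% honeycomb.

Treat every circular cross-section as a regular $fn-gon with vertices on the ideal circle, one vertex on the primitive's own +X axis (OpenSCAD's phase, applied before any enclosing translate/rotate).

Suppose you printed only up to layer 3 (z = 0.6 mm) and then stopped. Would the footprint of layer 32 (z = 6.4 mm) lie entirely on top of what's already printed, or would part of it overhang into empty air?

Compare the two slices. At z = 0.6: the cylinder: section is a regular 16-gon, circumradius r=10.5 (area = (16/2)·10.500²·sin(360°/16) = 337.53 mm²); the cube at (-4, 10) (footprint 24.5×13) is included at this height (area 318.50 mm²); the cube at (1, 14.5) is present — its section is the full 10×29.5 rectangle (area 295.00 mm²); Taking the first minus the rest: starting from the r=10.5 cylinder (337.53 mm²), the 24.5×13 cube at (-4, 10) partially overlaps it — only the 1.26 mm² overlap (of its 318.50 mm²) is removed, clipping the outline; the 10×29.5 cube at (1, 14.5) misses the remaining region (no effect) — area = 336.27 mm². At z = 6.4: the r=10.5 cylinder contributes a regular 16-gon of circumradius 10.5 (area = (16/2)·10.500²·sin(360°/16) = 337.53 mm²); the cube at (-4, 10) (footprint 24.5×13) is included at this height (area 318.50 mm²); the cube at (1, 14.5) (footprint 10×29.5) is included at this height (area 295.00 mm²); After the difference (first − rest): starting from the r=10.5 cylinder (337.53 mm²), the 24.5×13 cube at (-4, 10) partially overlaps it — only the 1.26 mm² overlap (of its 318.50 mm²) is removed, clipping the outline; the 10×29.5 cube at (1, 14.5) misses the remaining region (no effect) — area = 336.27 mm². Checking containment: the cross-section at z = 6.4 is a subset of the cross-section at z = 0.6.

entirely on top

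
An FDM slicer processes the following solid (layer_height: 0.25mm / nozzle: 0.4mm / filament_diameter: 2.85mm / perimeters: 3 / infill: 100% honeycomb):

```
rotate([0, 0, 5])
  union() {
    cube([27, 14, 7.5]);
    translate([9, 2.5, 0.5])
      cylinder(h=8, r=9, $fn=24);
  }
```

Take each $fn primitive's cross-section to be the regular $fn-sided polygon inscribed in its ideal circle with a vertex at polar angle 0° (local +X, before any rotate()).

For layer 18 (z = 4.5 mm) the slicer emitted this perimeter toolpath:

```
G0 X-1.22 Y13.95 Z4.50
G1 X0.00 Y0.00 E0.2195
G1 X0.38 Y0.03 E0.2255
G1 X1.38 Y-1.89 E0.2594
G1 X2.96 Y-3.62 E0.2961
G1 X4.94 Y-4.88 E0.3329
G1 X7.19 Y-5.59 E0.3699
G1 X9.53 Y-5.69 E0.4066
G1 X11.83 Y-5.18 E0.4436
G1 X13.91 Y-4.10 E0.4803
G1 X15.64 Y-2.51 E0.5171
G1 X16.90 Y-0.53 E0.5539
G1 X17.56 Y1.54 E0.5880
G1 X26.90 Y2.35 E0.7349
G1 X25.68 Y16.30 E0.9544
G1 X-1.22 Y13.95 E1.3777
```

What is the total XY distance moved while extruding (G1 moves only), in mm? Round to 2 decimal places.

87.89 mm

Sum the Euclidean lengths of each G1 segment: total = 87.89 mm.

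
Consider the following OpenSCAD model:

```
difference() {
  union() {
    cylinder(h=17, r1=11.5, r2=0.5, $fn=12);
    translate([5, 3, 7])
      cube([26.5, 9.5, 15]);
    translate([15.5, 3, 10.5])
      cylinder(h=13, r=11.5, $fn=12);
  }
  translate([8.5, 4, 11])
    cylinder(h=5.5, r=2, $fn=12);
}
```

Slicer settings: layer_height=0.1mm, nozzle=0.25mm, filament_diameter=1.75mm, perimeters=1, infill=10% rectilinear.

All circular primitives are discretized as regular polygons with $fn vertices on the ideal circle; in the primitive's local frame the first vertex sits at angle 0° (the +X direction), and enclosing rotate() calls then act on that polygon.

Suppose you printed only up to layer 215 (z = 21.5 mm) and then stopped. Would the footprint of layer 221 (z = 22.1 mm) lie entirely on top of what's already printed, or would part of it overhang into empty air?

entirely on top

Compare the two slices. At z = 21.5: the cone is absent (z outside [0, 17]); the cube at (5, 3) is present — its section is the full 26.5×9.5 rectangle (area 251.75 mm²); the cylinder at (15.5, 3): section is a regular 12-gon, circumradius r=11.5 (area = (12/2)·11.500²·sin(360°/12) = 396.75 mm²); Merging all regions: the regions partially overlap — summed areas 648.50 mm² minus the doubly-counted overlap 182.16 mm² gives 466.34 mm² — area = 466.34 mm²; the cylinder at (8.5, 4) is absent (z outside [11, 16.5]); After the difference (first − rest): none of the subtracted shapes is present at this height, so the result so far is unchanged — area = 466.34 mm². At z = 22.1: the cone does not reach this height (z outside [0, 17]); the cube at (5, 3) is absent (z outside [7, 22]); the r=11.5 cylinder at (15.5, 3) gives a regular 12-gon of circumradius 11.5 (constant along its height) (area = (12/2)·11.500²·sin(360°/12) = 396.75 mm²); Taking the union: only the r=11.5 cylinder at (15.5, 3) is present, so the union is just that shape — area = 396.75 mm²; the cylinder at (8.5, 4) is not intersected at this z (z outside [11, 16.5]); After the difference (first − rest): none of the subtracted shapes is present at this height, so that combined region is unchanged — area = 396.75 mm². Checking containment: the cross-section at z = 22.1 is a subset of the cross-section at z = 21.5.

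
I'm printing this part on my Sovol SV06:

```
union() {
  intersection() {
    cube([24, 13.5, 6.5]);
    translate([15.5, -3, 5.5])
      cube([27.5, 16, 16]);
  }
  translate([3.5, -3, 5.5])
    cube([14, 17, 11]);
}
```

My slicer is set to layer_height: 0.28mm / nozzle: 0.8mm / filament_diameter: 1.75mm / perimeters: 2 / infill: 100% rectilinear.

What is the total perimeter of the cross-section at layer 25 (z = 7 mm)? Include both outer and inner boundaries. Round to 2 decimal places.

At z = 7 mm: the cube is absent (z outside [0, 6.5]); the cube at (15.5, -3) is present — its section is the full 27.5×16 rectangle (perimeter 87.00 mm); Taking the intersection: at least one operand is absent at this height, so nothing remains; the cube at (3.5, -3) (footprint 14×17) is included at this height (perimeter 62.00 mm); Merging all regions: only the 14×17 cube at (3.5, -3) is present, so the union is just that shape — boundary = 62.00 mm. Overall, the cross-section is a single solid region. Total boundary length (outer) = 62.00 mm.

62.00 mm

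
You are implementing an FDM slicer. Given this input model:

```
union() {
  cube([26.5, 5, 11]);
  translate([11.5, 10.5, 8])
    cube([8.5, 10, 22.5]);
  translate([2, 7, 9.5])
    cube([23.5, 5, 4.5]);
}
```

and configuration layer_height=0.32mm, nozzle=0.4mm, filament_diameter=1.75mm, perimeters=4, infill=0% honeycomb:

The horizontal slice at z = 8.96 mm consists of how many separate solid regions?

2

At z = 8.96 mm: the cube (footprint 26.5×5) is included at this height; the cube at (11.5, 10.5) is present — its section is the full 8.5×10 rectangle; the cube at (2, 7) is absent (z outside [9.5, 14]); Combining (union): the 2 present regions are separate (no shared area or edge), so areas and boundary lengths simply add and each stays a separate island — 2 connected regions. The result has 2 disconnected regions.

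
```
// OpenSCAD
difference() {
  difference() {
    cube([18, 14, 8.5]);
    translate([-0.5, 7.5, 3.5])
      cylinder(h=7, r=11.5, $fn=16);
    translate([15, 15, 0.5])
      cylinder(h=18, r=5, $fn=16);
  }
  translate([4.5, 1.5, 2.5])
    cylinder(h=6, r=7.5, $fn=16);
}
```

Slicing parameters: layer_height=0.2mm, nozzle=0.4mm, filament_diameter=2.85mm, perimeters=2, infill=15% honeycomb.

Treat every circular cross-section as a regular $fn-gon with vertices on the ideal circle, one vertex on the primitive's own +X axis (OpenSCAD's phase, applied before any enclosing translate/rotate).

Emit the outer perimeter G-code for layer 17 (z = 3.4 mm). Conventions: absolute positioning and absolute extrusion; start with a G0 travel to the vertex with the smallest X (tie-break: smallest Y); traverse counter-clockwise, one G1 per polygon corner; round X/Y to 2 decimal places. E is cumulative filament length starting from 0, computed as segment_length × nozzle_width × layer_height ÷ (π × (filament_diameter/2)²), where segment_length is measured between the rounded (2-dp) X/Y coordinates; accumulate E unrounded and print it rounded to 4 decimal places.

G0 X0.00 Y7.34 Z3.40
G1 X1.63 Y8.43 E0.0246
G1 X4.50 Y9.00 E0.0613
G1 X7.37 Y8.43 E0.0980
G1 X9.80 Y6.80 E0.1347
G1 X11.43 Y4.37 E0.1714
G1 X12.00 Y1.50 E0.2081
G1 X11.70 Y0.00 E0.2272
G1 X18.00 Y0.00 E0.3062
G1 X18.00 Y11.11 E0.4456
G1 X16.91 Y10.38 E0.4620
G1 X15.00 Y10.00 E0.4864
G1 X13.09 Y10.38 E0.5109
G1 X11.46 Y11.46 E0.5354
G1 X10.38 Y13.09 E0.5599
G1 X10.20 Y14.00 E0.5715
G1 X0.00 Y14.00 E0.6995
G1 X0.00 Y7.34 E0.7830

At z = 3.4 mm: the cube (footprint 18×14) is included at this height; the cylinder at (-0.5, 7.5) is not intersected at this z (z outside [3.5, 10.5]); the cylinder at (15, 15): section is a regular 16-gon, circumradius r=5; Taking the first minus the rest: starting from the 18×14 cube, the r=5 cylinder at (15, 15) partially overlaps it — only the 25.06 mm² overlap (of its 76.54 mm²) is removed, clipping the outline — 1 connected region; the r=7.5 cylinder at (4.5, 1.5) gives a regular 16-gon of circumradius 7.5 (constant along its height); Taking the first minus the rest: starting from the result so far, the r=7.5 cylinder at (4.5, 1.5) partially overlaps it — only the 91.94 mm² overlap (of its 172.21 mm²) is removed, clipping the outline — 1 connected region. The outline is a single polygon with 17 vertices. Extrusion per mm of travel: 0.4 × 0.2 / (π × 1.425²) = 0.012540. Accumulating E over each segment gives final E = 0.7830.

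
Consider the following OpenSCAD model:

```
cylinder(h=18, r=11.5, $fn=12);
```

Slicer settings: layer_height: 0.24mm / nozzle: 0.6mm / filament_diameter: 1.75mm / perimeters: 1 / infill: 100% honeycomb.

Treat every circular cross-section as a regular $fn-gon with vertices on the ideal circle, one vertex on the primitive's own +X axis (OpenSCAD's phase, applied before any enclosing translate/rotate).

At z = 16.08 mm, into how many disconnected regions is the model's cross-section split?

1

At z = 16.08 mm: the cylinder: section is a regular 12-gon, circumradius r=11.5. The result has 1 disconnected region.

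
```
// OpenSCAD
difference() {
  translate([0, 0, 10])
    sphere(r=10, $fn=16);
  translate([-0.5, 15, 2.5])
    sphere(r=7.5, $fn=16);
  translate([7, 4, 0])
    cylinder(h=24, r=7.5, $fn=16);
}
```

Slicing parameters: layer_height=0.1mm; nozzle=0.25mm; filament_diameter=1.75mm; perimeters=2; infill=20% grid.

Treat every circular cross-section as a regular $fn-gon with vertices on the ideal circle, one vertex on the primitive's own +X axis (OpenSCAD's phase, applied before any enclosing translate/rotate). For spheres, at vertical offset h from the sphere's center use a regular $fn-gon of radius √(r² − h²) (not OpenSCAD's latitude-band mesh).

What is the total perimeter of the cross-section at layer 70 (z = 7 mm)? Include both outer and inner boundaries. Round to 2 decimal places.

62.56 mm

At z = 7 mm: the sphere: section is a regular 16-gon, circumradius = √(r²−h²) = √(10²−3²) = 9.539 (perimeter = 2·16·9.539·sin(180°/16) = 59.55 mm); the sphere at (-0.5, 15): section is a regular 16-gon, circumradius = √(r²−h²) = √(7.5²−4.5²) = 6.000 (perimeter = 2·16·6.000·sin(180°/16) = 37.46 mm); the cylinder at (7, 4): section is a regular 16-gon, circumradius r=7.5 (perimeter = 2·16·7.500·sin(180°/16) = 46.82 mm); Subtracting the remaining from the first: starting from the r=10 sphere, the r=7.5 sphere at (-0.5, 15) partially overlaps it — only the 0.71 mm² overlap (of its 110.21 mm²) is removed, clipping the outline; the r=7.5 cylinder at (7, 4) partially overlaps it — only the 90.37 mm² overlap (of its 172.21 mm²) is removed, clipping the outline — boundary = 62.56 mm. Overall, the cross-section is a single solid region. Total boundary length (outer) = 62.56 mm.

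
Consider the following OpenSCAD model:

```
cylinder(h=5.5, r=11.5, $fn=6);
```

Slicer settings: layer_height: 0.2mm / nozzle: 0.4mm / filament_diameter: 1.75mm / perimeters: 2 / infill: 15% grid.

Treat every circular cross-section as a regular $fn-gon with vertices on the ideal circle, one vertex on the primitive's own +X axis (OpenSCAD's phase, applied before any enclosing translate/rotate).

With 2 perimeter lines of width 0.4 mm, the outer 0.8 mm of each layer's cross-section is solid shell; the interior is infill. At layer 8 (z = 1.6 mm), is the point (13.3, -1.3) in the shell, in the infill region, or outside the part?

At z = 1.6 mm: the r=11.5 cylinder contributes a regular 6-gon of circumradius 11.5. Overall, the cross-section is a single solid region. The nearest boundary edge runs (5.75, -9.96)→(11.50, 0.00); distance from the point to it = 2.21 mm. The point is not inside any of the regions above, so it lies outside the cross-section (2.21 mm from the nearest boundary).

outside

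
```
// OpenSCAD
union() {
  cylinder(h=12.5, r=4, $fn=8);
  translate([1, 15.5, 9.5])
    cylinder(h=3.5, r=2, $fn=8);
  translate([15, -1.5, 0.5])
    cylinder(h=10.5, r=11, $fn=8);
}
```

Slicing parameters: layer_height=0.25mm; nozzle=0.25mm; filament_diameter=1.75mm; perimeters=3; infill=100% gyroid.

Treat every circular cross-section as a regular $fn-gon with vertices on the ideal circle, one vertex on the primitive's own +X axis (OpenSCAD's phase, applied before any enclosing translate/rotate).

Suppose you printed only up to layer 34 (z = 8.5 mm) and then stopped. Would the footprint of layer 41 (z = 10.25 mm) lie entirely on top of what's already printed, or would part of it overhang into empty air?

Compare the two slices. At z = 8.5: the r=4 cylinder gives a regular 8-gon of circumradius 4 (constant along its height) (area = (8/2)·4.000²·sin(360°/8) = 45.25 mm²); the cylinder at (1, 15.5) is not intersected at this z (z outside [9.5, 13]); the r=11 cylinder at (15, -1.5) gives a regular 8-gon of circumradius 11 (constant along its height) (area = (8/2)·11.000²·sin(360°/8) = 342.24 mm²); Merging all regions: the 2 present regions are separate (no shared area or edge), so areas and boundary lengths simply add and each stays a separate island — area = 387.49 mm². At z = 10.25: the r=4 cylinder contributes a regular 8-gon of circumradius 4 (area = (8/2)·4.000²·sin(360°/8) = 45.25 mm²); the r=2 cylinder at (1, 15.5) contributes a regular 8-gon of circumradius 2 (area = (8/2)·2.000²·sin(360°/8) = 11.31 mm²); the r=11 cylinder at (15, -1.5) contributes a regular 8-gon of circumradius 11 (area = (8/2)·11.000²·sin(360°/8) = 342.24 mm²); Taking the union: the 3 present regions are separate (no shared area or edge), so areas and boundary lengths simply add and each stays a separate island — area = 398.81 mm². Checking containment: at z = 10.25 the cross-section extends beyond the z = 8.5 cross-section by about 11.31 mm².

part overhangs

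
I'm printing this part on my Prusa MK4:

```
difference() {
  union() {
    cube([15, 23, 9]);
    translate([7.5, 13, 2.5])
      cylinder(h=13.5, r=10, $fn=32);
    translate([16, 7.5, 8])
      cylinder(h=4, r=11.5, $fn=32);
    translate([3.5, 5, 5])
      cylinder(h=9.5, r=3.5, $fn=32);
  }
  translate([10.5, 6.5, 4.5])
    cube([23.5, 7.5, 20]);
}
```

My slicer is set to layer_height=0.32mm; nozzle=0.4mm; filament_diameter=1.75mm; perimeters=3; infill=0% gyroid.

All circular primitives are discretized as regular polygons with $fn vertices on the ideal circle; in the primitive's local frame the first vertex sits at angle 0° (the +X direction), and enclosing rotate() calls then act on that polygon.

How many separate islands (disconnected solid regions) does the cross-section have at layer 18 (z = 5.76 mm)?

1

At z = 5.76 mm: the 15×23 cube contributes its full rectangle; the r=10 cylinder at (7.5, 13) gives a regular 32-gon of circumradius 10 (constant along its height); the cylinder at (16, 7.5) is not intersected at this z (z outside [8, 12]); the cylinder at (3.5, 5): section is a regular 32-gon, circumradius r=3.5; Combining (union): the regions partially overlap (shared area 305.99 mm²), so overlapping operands fuse into one piece — 1 connected region; the cube at (10.5, 6.5) is present — its section is the full 23.5×7.5 rectangle; After the difference (first − rest): starting from that combined region, the 23.5×7.5 cube at (10.5, 6.5) partially overlaps it — only the 47.30 mm² overlap (of its 176.25 mm²) is removed, clipping the outline — 1 connected region. Overall, the cross-section is a single solid region. Island count = 1.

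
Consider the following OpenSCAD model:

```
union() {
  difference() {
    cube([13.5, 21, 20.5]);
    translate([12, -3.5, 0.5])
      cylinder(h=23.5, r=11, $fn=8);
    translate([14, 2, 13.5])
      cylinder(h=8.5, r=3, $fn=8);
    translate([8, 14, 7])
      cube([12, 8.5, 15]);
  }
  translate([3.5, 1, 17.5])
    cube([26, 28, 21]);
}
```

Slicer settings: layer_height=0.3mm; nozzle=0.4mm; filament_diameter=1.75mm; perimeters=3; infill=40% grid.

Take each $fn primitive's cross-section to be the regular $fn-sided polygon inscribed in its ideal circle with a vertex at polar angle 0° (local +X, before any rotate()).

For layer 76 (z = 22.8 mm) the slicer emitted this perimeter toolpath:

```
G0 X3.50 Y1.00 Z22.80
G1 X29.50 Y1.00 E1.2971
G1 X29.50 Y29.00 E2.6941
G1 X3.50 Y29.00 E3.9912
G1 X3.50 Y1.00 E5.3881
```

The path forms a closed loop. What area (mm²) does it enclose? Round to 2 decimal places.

Apply the shoelace formula to the sequence of (X, Y) vertices; enclosed area = 728.00 mm².

728.00 mm²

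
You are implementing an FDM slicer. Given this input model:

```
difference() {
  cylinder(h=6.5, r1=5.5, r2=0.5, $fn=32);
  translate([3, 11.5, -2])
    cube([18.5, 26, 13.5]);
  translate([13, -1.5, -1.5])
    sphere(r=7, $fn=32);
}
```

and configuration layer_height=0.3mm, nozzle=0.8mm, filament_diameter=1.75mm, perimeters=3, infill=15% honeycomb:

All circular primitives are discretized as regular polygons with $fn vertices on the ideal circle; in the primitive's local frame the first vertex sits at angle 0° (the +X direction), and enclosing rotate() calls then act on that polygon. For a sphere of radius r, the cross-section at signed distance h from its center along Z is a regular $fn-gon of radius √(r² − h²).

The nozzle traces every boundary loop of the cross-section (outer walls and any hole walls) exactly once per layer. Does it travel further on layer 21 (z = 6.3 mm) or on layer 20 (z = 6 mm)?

Layer 21 (z = 6.3): the cone (r1=5.5→r2=0.5) has section circumradius 0.654 here — a regular 32-gon (perimeter = 2·32·0.654·sin(180°/32) = 4.10 mm); the cube at (3, 11.5) (footprint 18.5×26) is included at this height (perimeter 89.00 mm); the sphere at (13, -1.5) is not intersected at this z (|z−center|=7.800 > r=7); After the difference (first − rest): starting from the cone, the 18.5×26 cube at (3, 11.5) misses the remaining region (no effect) — boundary = 4.10 mm. So its perimeter = 4.10 mm. Layer 20 (z = 6): the cone (r1=5.5→r2=0.5) has section circumradius 0.885 here — a regular 32-gon (perimeter = 2·32·0.885·sin(180°/32) = 5.55 mm); the cube at (3, 11.5) (footprint 18.5×26) is included at this height (perimeter 89.00 mm); the sphere at (13, -1.5) does not reach this height (|z−center|=7.500 > r=7); Taking the first minus the rest: starting from the cone, the 18.5×26 cube at (3, 11.5) misses the remaining region (no effect) — boundary = 5.55 mm. So its perimeter = 5.55 mm. Layer 20 is larger (5.55 vs 4.10 mm).

layer 20 (z = 6 mm)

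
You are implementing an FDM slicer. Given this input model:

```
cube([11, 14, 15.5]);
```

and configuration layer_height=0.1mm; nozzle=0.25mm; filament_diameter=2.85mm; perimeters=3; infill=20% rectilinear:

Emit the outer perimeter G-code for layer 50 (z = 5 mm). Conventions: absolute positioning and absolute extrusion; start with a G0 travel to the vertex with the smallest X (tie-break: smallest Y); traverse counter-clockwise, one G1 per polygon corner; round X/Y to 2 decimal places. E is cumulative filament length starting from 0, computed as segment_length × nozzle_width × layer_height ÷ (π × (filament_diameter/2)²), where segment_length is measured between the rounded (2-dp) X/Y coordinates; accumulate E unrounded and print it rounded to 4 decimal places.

At z = 5 mm: the cube (footprint 11×14) is included at this height. The outline is a single polygon with 4 vertices. Extrusion per mm of travel: 0.25 × 0.1 / (π × 1.425²) = 0.003919. Accumulating E over each segment gives final E = 0.1959.

G0 X0.00 Y0.00 Z5.00
G1 X11.00 Y0.00 E0.0431
G1 X11.00 Y14.00 E0.0980
G1 X0.00 Y14.00 E0.1411
G1 X0.00 Y0.00 E0.1959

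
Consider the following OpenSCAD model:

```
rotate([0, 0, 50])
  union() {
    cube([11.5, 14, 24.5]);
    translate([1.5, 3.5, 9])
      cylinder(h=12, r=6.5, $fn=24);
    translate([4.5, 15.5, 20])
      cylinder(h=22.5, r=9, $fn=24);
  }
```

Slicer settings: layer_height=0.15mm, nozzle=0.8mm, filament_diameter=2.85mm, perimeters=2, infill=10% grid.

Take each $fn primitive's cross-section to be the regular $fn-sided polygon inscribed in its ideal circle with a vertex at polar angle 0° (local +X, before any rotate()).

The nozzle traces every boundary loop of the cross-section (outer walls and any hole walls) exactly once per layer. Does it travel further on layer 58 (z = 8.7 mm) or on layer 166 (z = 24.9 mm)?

Layer 58 (z = 8.7): the 11.5×14 cube contributes its full rectangle (perimeter 51.00 mm); the cylinder at (1.5, 3.5) is not intersected at this z (z outside [9, 21]); the cylinder at (4.5, 15.5) does not reach this height (z outside [20, 42.5]); Taking the union: only the 11.5×14 cube is present, so the union is just that shape — boundary = 51.00 mm; (rotated 50° about Z; rotation is an isometry so areas/perimeters/island counts are preserved). So its perimeter = 51.00 mm. Layer 166 (z = 24.9): the cube is absent (z outside [0, 24.5]); the cylinder at (1.5, 3.5) is not intersected at this z (z outside [9, 21]); the r=9 cylinder at (4.5, 15.5) gives a regular 24-gon of circumradius 9 (constant along its height) (perimeter = 2·24·9.000·sin(180°/24) = 56.39 mm); Merging all regions: only the r=9 cylinder at (4.5, 15.5) is present, so the union is just that shape — boundary = 56.39 mm; (whole slice rotated 50° about Z — lengths, areas and connectivity unchanged). So its perimeter = 56.39 mm. Layer 166 is larger (56.39 vs 51.00 mm).

layer 166 (z = 24.9 mm)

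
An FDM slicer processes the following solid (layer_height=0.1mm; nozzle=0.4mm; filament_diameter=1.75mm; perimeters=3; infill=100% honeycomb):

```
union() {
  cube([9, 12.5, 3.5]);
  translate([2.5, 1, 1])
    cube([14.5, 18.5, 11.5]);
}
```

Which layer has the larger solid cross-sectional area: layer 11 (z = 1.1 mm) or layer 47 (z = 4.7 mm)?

layer 11 (z = 1.1 mm)

Layer 11 (z = 1.1): the cube is present — its section is the full 9×12.5 rectangle (area 112.50 mm²); the 14.5×18.5 cube at (2.5, 1) contributes its full rectangle (area 268.25 mm²); Merging all regions: the regions partially overlap — summed areas 380.75 mm² minus the doubly-counted overlap 74.75 mm² gives 306.00 mm² — area = 306.00 mm². So its area = 306.00 mm². Layer 47 (z = 4.7): the cube does not reach this height (z outside [0, 3.5]); the 14.5×18.5 cube at (2.5, 1) contributes its full rectangle (area 268.25 mm²); Merging all regions: only the 14.5×18.5 cube at (2.5, 1) is present, so the union is just that shape — area = 268.25 mm². So its area = 268.25 mm². Layer 11 is larger (306.00 vs 268.25 mm²).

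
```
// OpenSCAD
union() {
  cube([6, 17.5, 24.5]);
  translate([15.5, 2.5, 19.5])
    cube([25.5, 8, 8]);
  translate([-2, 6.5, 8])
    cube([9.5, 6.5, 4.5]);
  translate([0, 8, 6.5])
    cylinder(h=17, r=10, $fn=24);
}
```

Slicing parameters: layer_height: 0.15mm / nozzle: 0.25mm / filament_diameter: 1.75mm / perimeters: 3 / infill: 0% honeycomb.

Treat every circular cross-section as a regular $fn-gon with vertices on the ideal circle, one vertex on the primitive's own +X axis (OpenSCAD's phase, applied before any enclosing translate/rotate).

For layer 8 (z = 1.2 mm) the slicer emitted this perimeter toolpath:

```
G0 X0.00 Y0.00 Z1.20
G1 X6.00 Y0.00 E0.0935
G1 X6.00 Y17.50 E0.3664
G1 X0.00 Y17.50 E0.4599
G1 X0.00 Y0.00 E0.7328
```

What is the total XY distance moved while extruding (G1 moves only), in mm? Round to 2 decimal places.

Sum the Euclidean lengths of each G1 segment: total = 47.00 mm.

47.00 mm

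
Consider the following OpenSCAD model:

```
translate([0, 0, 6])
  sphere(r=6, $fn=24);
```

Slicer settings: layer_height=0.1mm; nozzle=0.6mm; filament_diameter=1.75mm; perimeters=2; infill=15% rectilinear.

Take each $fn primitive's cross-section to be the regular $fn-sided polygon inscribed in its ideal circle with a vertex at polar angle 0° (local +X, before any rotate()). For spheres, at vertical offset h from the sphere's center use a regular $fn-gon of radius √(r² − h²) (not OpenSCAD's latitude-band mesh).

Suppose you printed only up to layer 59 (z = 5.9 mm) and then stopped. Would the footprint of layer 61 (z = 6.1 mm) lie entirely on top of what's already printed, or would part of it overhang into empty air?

entirely on top

Compare the two slices. At z = 5.9: the sphere: section is a regular 24-gon, circumradius = √(r²−h²) = √(6²−0.1²) = 5.999 (area = (24/2)·5.999²·sin(360°/24) = 111.78 mm²). At z = 6.1: the r=6 sphere contributes a regular 24-gon of circumradius √(6²−0.1²) = 5.999 (area = (24/2)·5.999²·sin(360°/24) = 111.78 mm²). Checking containment: the cross-section at z = 6.1 is a subset of the cross-section at z = 5.9.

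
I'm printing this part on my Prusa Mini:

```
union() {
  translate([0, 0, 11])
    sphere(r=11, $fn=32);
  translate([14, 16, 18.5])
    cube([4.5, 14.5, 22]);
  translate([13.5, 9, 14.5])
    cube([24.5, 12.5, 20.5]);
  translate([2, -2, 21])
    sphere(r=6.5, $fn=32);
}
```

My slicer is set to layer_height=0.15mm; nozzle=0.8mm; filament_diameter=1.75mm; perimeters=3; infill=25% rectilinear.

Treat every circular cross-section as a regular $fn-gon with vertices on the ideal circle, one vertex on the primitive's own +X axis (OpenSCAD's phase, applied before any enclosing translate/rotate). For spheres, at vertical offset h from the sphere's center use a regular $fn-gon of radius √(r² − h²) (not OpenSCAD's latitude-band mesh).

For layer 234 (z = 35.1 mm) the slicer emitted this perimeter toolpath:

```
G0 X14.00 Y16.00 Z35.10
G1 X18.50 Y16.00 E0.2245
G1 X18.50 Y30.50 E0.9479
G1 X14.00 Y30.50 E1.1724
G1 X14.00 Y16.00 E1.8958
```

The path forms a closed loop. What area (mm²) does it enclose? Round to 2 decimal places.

Apply the shoelace formula to the sequence of (X, Y) vertices; enclosed area = 65.25 mm².

65.25 mm²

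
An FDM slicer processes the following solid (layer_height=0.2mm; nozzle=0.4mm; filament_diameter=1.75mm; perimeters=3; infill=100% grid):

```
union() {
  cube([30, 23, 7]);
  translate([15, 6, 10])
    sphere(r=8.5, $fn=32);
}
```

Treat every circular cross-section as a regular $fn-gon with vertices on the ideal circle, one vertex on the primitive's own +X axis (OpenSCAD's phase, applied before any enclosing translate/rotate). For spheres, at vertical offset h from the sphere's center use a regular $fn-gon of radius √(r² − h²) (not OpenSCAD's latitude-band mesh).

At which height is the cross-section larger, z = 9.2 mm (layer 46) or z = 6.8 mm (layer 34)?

Layer 46 (z = 9.2): the cube is absent (z outside [0, 7]); the r=8.5 sphere at (15, 6) slices to a regular 32-gon of circumradius 8.462 (√(r²−h²) with h=0.8 from center) (area = (32/2)·8.462²·sin(360°/32) = 223.53 mm²); Combining (union): only the r=8.5 sphere at (15, 6) is present, so the union is just that shape — area = 223.53 mm². So its area = 223.53 mm². Layer 34 (z = 6.8): the 30×23 cube contributes its full rectangle (area 690.00 mm²); the r=8.5 sphere at (15, 6) slices to a regular 32-gon of circumradius 7.875 (√(r²−h²) with h=3.2 from center) (area = (32/2)·7.875²·sin(360°/32) = 193.56 mm²); Combining (union): the regions partially overlap — summed areas 883.56 mm² minus the doubly-counted overlap 180.76 mm² gives 702.80 mm² — area = 702.80 mm². So its area = 702.80 mm². Layer 34 is larger (702.80 vs 223.53 mm²).

layer 34 (z = 6.8 mm)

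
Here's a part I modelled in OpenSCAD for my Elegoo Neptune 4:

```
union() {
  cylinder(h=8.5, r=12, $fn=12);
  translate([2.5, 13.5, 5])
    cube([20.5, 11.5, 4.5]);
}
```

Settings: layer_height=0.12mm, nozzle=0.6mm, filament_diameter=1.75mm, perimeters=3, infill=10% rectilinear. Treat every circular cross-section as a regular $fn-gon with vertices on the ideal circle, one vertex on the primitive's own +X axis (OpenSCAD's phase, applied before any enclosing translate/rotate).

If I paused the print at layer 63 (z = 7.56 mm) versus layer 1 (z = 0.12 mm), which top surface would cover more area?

Layer 63 (z = 7.56): the r=12 cylinder contributes a regular 12-gon of circumradius 12 (area = (12/2)·12.000²·sin(360°/12) = 432.00 mm²); the cube at (2.5, 13.5) (footprint 20.5×11.5) is included at this height (area 235.75 mm²); Combining (union): the 2 present regions are separate (no shared area or edge), so areas and boundary lengths simply add and each stays a separate island — area = 667.75 mm². So its area = 667.75 mm². Layer 1 (z = 0.12): the r=12 cylinder contributes a regular 12-gon of circumradius 12 (area = (12/2)·12.000²·sin(360°/12) = 432.00 mm²); the cube at (2.5, 13.5) is not intersected at this z (z outside [5, 9.5]); Taking the union: only the r=12 cylinder is present, so the union is just that shape — area = 432.00 mm². So its area = 432.00 mm². Layer 63 is larger (667.75 vs 432.00 mm²).

layer 63 (z = 7.56 mm)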